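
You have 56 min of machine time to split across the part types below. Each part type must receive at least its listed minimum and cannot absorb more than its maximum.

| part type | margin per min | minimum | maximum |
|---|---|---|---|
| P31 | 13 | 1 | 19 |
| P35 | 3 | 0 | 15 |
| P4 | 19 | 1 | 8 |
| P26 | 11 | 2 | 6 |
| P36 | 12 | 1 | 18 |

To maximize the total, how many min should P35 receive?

5

Meeting every minimum uses 1+0+1+2+1 = 5 min, leaving 51.
Order the part types by margin per min: P4 19 > P31 13 > P36 12 > P26 11 > P35 3.
Give P4 7 more to hit its cap of 8 → 44 left.
P31 takes 18 more to reach its cap of 19 → 26 left.
P36 takes 17 more to reach its cap of 18 → 9 left.
P26: +4 to 6 (cap) → 5 left.
Only 5 left; P35 takes them to reach 5.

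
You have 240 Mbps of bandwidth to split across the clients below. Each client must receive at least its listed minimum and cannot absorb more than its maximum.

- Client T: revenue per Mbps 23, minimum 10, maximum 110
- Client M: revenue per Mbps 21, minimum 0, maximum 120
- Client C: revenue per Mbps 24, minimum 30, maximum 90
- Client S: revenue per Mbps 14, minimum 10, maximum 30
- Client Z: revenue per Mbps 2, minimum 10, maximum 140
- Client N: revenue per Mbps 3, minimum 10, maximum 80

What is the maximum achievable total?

5090

Meeting every minimum uses 10+0+30+10+10+10 = 70 Mbps, leaving 170.
Order the clients by revenue per Mbps: Client C 24 > Client T 23 > Client M 21 > Client S 14 > Client N 3 > Client Z 2.
Client C: +60 to 90 (cap) → 110 left.
Client T: +100 to 110 (cap) → 10 left.
Client M has room for 120 more but only 10 remain, so it gets 10.
Total = 23×110 + 21×10 + 24×90 + 14×10 + 2×10 + 3×10 = 5090.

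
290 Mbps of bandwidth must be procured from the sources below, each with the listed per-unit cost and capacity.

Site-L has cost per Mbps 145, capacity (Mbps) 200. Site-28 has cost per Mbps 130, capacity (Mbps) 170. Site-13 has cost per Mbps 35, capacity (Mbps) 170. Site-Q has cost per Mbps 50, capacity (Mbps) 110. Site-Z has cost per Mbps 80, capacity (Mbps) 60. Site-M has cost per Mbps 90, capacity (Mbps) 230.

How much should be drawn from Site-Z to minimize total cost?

10

Cheapest first:
Take 170 from Site-13 at 35 — need 120 more.
Take 110 from Site-Q at 50 — need 10 more.
Take 10 from Site-Z at 80 to finish.
Site-M, Site-28, Site-L: unused.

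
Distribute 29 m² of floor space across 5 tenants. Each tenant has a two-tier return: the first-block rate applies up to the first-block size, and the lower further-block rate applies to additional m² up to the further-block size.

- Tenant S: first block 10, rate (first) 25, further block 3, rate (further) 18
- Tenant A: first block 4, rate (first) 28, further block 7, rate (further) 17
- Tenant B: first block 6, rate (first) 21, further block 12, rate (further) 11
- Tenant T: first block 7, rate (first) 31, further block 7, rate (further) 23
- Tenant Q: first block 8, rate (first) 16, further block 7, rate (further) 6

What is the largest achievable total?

761

Rank every tier by rate: Tenant T/T1 31 > Tenant A/T1 28 > Tenant S/T1 25 > Tenant T/T2 23 > Tenant B/T1 21 > Tenant S/T2 18 > Tenant A/T2 17 > Tenant Q/T1 16 > Tenant B/T2 11 > Tenant Q/T2 6.
Fill Tenant T T1 block (7 at 31) — 22 left.
Tenant A T1 at 28: fill all 4 — 18 left.
Tenant S/T1 (25): +10 — 8 left.
Tenant T/T2 (23): +7 — 1 left.
Tenant B/T1: +1 of 6 at 21; pool empty.
Total = 31×7 + 28×4 + 25×10 + 23×7 + 21×1 = 761.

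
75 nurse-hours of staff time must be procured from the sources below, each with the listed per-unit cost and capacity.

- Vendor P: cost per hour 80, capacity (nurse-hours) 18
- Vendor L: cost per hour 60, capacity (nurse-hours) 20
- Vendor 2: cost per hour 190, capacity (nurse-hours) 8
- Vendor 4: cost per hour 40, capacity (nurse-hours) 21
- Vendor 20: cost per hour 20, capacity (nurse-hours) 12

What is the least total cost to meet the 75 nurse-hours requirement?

4480

Fill from the cheapest source first.
Vendor 20 (20): use full 12 ; 63 nurse-hours to go.
Take 21 from Vendor 4 at 40 ; need 42 more.
Vendor L (60): use full 20 ; 22 nurse-hours to go.
Take 18 from Vendor P at 80 ; need 4 more.
Vendor 2 at 190: take 4 of its 8 ; requirement met.
Cost = 12×20 + 21×40 + 20×60 + 18×80 + 4×190 = 4480.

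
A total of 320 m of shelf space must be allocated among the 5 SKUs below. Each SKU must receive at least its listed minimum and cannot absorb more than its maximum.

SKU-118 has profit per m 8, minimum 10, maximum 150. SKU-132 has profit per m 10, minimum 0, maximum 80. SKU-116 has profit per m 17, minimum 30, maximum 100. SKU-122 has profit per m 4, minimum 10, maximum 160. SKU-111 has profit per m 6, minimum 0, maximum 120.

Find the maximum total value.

3580

Meeting every minimum uses 10+0+30+10+0 = 50 m, leaving 270.
Order the SKUs by profit per m: SKU-116 17 > SKU-132 10 > SKU-118 8 > SKU-111 6 > SKU-122 4.
SKU-116: +70 to 100 (cap) ; 200 left.
SKU-132: +80 to 80 (cap) ; 120 left.
SKU-118 has room for 140 more but only 120 remain, so it gets 130.
Total = 8×130 + 10×80 + 17×100 + 4×10 = 3580.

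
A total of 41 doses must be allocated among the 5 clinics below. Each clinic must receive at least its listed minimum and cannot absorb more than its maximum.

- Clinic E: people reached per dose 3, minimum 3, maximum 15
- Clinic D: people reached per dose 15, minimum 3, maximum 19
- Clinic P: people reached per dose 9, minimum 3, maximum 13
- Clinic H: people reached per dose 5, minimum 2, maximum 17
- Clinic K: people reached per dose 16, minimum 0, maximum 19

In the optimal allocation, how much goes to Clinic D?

14

Meeting every minimum uses 3+3+3+2+0 = 11 doses, leaving 30.
Highest people reached per dose first: Clinic K 16 > Clinic D 15 > Clinic P 9 > Clinic H 5 > Clinic E 3.
Give Clinic K 19 more to hit its cap of 19 — 11 left.
Clinic D has room for 16 more but only 11 remain, so it gets 14.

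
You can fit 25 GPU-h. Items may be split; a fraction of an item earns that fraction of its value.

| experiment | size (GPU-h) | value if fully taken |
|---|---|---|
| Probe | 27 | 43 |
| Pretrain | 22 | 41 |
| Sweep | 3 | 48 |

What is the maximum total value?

89

Rank by value-to-size ratio: Sweep 48/3≈16, Pretrain 41/22≈1.86, Probe 43/27≈1.59.
Take all of Sweep (3 GPU-h, value 48) → 22 GPU-h left.
Take all of Pretrain (22 GPU-h, value 41) → 0 GPU-h left.
Total value = 89.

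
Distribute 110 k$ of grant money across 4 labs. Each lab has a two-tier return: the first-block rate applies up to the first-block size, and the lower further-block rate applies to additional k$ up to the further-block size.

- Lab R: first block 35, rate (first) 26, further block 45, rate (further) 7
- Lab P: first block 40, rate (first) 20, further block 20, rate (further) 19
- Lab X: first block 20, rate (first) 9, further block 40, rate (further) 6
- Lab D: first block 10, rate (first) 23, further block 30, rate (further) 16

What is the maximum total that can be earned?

2400

Rank every tier by rate: Lab R/T1 26 > Lab D/T1 23 > Lab P/T1 20 > Lab P/T2 19 > Lab D/T2 16 > Lab X/T1 9 > Lab R/T2 7 > Lab X/T2 6.
Fill Lab R T1 block (35 at 26) → 75 left.
Fill Lab D T1 block (10 at 23) → 65 left.
Lab P/T1 (20): +40 → 25 left.
Fill Lab P T2 block (20 at 19) → 5 left.
Lab D T2 at 16: only 5 left, fill 5.
Total = 26×35 + 23×10 + 20×40 + 19×20 + 16×5 = 2400.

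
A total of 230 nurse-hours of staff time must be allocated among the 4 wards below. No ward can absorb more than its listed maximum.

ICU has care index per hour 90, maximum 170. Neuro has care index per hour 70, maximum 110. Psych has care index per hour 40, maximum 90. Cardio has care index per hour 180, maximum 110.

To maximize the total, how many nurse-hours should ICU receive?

120

Highest care index per hour first: Cardio 180 > ICU 90 > Neuro 70 > Psych 40.
Cardio: +110 to 110 (cap) ; 120 left.
ICU: +120 (room for 170) → 120. Pool exhausted.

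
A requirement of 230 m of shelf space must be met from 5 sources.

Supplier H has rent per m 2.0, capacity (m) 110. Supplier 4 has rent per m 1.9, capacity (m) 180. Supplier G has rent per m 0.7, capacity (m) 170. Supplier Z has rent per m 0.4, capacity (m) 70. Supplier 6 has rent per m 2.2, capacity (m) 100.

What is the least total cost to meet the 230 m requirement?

140

Fill from the cheapest source first.
Take 70 from Supplier Z at 0.4 ; need 160 more.
Supplier G at 0.7: take 160 of its 170 ; requirement met.
Supplier 4, Supplier H, Supplier 6: unused.
Cost = 70×0.4 + 160×0.7 = 140.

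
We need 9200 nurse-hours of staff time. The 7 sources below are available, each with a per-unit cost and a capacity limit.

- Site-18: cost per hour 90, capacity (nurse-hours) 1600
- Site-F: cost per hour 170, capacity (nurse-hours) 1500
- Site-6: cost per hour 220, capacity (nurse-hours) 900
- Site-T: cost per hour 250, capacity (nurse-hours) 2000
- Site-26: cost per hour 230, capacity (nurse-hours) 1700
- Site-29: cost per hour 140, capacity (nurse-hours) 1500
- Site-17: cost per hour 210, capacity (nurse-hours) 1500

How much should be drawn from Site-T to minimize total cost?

500

Cheapest first:
Take 1600 from Site-18 at 90 → need 7600 more.
Site-29 at 140: take all 1500 nurse-hours → 6100 still needed.
Site-F at 170: take all 1500 nurse-hours → 4600 still needed.
Site-17 at 210: take all 1500 nurse-hours → 3100 still needed.
Site-6 (220): use full 900 → 2200 nurse-hours to go.
Take 1700 from Site-26 at 230 → need 500 more.
Take 500 from Site-T at 250 to finish.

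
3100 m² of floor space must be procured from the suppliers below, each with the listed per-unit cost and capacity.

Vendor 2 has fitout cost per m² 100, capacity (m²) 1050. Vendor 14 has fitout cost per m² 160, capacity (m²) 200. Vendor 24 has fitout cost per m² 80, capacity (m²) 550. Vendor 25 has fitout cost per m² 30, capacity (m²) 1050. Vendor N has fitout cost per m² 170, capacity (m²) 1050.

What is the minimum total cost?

255000

Fill from the cheapest supplier first.
Vendor 25 at 30: take all 1050 m² ; 2050 still needed.
Vendor 24 (80): use full 550 ; 1500 m² to go.
Vendor 2 (100): use full 1050 ; 450 m² to go.
Vendor 14 (160): use full 200 ; 250 m² to go.
Vendor N at 170: take 250 of its 1050 ; requirement met.
Cost = 1050×30 + 550×80 + 1050×100 + 200×160 + 250×170 = 255000.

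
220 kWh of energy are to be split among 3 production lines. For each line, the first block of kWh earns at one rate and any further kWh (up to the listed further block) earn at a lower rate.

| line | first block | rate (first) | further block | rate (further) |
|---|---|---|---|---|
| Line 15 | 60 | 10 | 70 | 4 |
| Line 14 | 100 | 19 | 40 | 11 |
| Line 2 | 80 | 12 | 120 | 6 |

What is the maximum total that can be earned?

3300

Order all 6 blocks by rate: Line 14/tier1 19 > Line 2/tier1 12 > Line 14/tier2 11 > Line 15/tier1 10 > Line 2/tier2 6 > Line 15/tier2 4.
Line 14 tier1 at 19: fill all 100 ; 120 left.
Line 2 tier1 at 12: fill all 80 ; 40 left.
Fill Line 14 tier2 block (40 at 11) ; 0 left.
Total = 19×100 + 12×80 + 11×40 = 3300.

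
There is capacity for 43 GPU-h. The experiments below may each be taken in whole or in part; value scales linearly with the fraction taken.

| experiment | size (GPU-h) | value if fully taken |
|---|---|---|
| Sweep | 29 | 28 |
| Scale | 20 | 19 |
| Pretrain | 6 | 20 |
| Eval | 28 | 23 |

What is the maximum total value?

Rank by value-to-size ratio: Pretrain 20/6≈3.33, Sweep 28/29≈0.966, Scale 19/20≈0.95, Eval 23/28≈0.821.
Take all of Pretrain (6 GPU-h, value 20) ; 37 GPU-h left.
Sweep: take in full, 29 GPU-h for value 28 ; 8 left.
Fill the last 8 GPU-h with part of Scale: 8/20 of it earns 7.6.
Total value = 55.6.

55.6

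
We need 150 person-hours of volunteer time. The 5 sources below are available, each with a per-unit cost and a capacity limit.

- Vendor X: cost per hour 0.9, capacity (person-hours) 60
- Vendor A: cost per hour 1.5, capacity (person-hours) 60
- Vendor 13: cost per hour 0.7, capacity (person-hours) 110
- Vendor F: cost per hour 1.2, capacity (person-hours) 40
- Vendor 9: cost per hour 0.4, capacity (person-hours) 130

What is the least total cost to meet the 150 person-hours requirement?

Cheapest first:
Vendor 9 (0.4): use full 130 → 20 person-hours to go.
Vendor 13 at 0.7: take 20 of its 110 → requirement met.
Vendor X, Vendor F, Vendor A: unused.
Cost = 130×0.4 + 20×0.7 = 66.

66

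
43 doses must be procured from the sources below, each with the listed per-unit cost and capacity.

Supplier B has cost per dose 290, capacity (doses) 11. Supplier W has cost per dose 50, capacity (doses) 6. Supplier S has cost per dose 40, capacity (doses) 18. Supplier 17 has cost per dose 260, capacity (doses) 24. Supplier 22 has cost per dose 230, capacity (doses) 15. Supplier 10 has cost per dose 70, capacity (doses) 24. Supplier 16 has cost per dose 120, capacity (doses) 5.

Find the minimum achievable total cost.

2350

Use sources in increasing cost order.
Supplier S (40): use full 18 — 25 doses to go.
Supplier W (50): use full 6 — 19 doses to go.
Take 19 from Supplier 10 at 70 to finish.
Supplier 16, Supplier 22, Supplier 17, Supplier B: unused.
Cost = 18×40 + 6×50 + 19×70 = 2350.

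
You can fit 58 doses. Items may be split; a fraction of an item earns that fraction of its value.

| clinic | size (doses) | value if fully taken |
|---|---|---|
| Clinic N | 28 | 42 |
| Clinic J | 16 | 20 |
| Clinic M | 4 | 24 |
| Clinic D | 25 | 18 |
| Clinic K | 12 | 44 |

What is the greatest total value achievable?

127.5

Best value per unit of size first: Clinic M 24/4≈6, Clinic K 44/12≈3.67, Clinic N 42/28≈1.5, Clinic J 20/16≈1.25, Clinic D 18/25≈0.72.
All 4 doses of Clinic M fit (value 24) ; 54 remain.
All 12 doses of Clinic K fit (value 44) ; 42 remain.
Take all of Clinic N (28 doses, value 42) ; 14 doses left.
Fill the last 14 doses with part of Clinic J: 14/16 of it earns 17.5.
Total value = 127.5.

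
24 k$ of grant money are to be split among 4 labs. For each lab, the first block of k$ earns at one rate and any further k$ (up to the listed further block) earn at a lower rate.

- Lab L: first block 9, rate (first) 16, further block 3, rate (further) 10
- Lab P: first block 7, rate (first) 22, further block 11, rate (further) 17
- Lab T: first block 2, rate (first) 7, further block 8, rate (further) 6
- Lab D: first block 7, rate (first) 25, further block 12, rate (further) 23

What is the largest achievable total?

Order all 8 blocks by rate: Lab D/first 25 > Lab D/second 23 > Lab P/first 22 > Lab P/second 17 > Lab L/first 16 > Lab L/second 10 > Lab T/first 7 > Lab T/second 6.
Lab D first at 25: fill all 7 — 17 left.
Fill Lab D second block (12 at 23) — 5 left.
Lab P first at 22: only 5 left, fill 5.
Total = 25×7 + 23×12 + 22×5 = 561.

561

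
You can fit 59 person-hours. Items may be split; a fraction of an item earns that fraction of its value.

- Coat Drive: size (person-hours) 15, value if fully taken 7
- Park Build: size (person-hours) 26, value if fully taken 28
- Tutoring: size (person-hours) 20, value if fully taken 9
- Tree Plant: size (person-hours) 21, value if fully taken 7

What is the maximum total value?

Rank by value-to-size ratio: Park Build 28/26≈1.08, Coat Drive 7/15≈0.467, Tutoring 9/20≈0.45, Tree Plant 7/21≈0.333.
All 26 person-hours of Park Build fit (value 28) ; 33 remain.
Coat Drive: take in full, 15 person-hours for value 7 ; 18 left.
Only 18 person-hours remain; take 18/20 of Tutoring for value 9×18/20 = 8.1.
Total value = 43.1.

43.1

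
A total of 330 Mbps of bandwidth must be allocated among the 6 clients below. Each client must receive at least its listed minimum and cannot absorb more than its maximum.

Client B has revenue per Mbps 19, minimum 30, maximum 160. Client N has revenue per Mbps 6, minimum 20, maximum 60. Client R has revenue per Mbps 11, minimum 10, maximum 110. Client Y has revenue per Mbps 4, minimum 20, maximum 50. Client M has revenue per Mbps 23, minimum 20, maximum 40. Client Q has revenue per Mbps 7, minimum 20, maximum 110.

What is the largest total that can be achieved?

Meeting every minimum uses 30+20+10+20+20+20 = 120 Mbps, leaving 210.
Order the clients by revenue per Mbps: Client M 23 > Client B 19 > Client R 11 > Client Q 7 > Client N 6 > Client Y 4.
Give Client M 20 more to hit its cap of 40 → 190 left.
Client B: +130 to 160 (cap) → 60 left.
Only 60 left; Client R takes them to reach 70.
Total = 19×160 + 6×20 + 11×70 + 4×20 + 23×40 + 7×20 = 5070.

5070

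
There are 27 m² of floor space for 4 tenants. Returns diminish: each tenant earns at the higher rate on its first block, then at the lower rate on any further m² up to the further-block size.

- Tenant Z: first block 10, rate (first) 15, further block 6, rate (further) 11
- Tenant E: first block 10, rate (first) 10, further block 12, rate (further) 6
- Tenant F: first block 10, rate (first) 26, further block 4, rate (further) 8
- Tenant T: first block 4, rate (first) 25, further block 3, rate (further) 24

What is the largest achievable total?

Order all 8 blocks by rate: Tenant F/T1 26 > Tenant T/T1 25 > Tenant T/T2 24 > Tenant Z/T1 15 > Tenant Z/T2 11 > Tenant E/T1 10 > Tenant F/T2 8 > Tenant E/T2 6.
Fill Tenant F T1 block (10 at 26) ; 17 left.
Fill Tenant T T1 block (4 at 25) ; 13 left.
Fill Tenant T T2 block (3 at 24) ; 10 left.
Tenant Z/T1 (15): +10 ; 0 left.
Total = 26×10 + 25×4 + 24×3 + 15×10 = 582.

582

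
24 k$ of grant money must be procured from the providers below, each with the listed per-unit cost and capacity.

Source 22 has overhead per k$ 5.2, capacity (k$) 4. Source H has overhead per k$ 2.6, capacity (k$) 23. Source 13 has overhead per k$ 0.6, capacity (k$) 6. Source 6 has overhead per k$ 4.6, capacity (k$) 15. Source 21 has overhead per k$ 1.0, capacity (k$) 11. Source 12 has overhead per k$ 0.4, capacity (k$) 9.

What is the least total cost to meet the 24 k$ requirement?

16.2

Fill from the cheapest provider first.
Source 12 at 0.4: take all 9 k$ — 15 still needed.
Take 6 from Source 13 at 0.6 — need 9 more.
Source 21 at 1.0: take 9 of its 11 — requirement met.
Source H, Source 6, Source 22: unused.
Cost = 9×0.4 + 6×0.6 + 9×1.0 = 16.2.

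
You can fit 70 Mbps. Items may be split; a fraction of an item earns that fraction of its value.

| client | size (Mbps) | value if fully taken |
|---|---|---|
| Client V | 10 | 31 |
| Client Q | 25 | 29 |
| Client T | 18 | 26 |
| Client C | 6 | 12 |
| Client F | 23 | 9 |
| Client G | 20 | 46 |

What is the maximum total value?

133.56

Best value per unit of size first: Client V 31/10≈3.1, Client G 46/20≈2.3, Client C 12/6≈2, Client T 26/18≈1.44, Client Q 29/25≈1.16, Client F 9/23≈0.391.
Client V: take in full, 10 Mbps for value 31 → 60 left.
Client G: take in full, 20 Mbps for value 46 → 40 left.
Client C: take in full, 6 Mbps for value 12 → 34 left.
Client T: take in full, 18 Mbps for value 26 → 16 left.
Fill the last 16 Mbps with part of Client Q: 16/25 of it earns 18.56.
Total value = 133.56.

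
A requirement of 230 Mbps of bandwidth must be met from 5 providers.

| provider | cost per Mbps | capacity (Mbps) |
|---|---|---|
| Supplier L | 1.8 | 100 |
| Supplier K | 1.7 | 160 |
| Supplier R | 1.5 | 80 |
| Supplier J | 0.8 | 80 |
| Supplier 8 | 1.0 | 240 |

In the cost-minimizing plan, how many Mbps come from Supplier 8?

150

Cheapest first:
Take 80 from Supplier J at 0.8 ; need 150 more.
Supplier 8 (1.0): take the remaining 150 ; done.
Supplier R, Supplier K, Supplier L: unused.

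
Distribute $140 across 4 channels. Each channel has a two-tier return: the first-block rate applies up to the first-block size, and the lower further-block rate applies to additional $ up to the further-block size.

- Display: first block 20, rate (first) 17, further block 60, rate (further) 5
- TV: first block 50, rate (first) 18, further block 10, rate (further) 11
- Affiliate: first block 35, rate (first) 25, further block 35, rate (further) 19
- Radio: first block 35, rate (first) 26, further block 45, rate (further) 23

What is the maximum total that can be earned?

3295

Order all 8 blocks by rate: Radio/tier1 26 > Affiliate/tier1 25 > Radio/tier2 23 > Affiliate/tier2 19 > TV/tier1 18 > Display/tier1 17 > TV/tier2 11 > Display/tier2 5.
Radio tier1 at 26: fill all 35 ; 105 left.
Affiliate tier1 at 25: fill all 35 ; 70 left.
Fill Radio tier2 block (45 at 23) ; 25 left.
Affiliate tier2 at 19: only 25 left, fill 25.
Total = 26×35 + 25×35 + 23×45 + 19×25 = 3295.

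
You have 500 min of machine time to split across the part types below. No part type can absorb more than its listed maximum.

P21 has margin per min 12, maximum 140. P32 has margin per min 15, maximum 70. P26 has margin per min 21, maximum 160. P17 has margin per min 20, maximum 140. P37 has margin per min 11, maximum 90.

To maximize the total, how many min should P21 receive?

130

Rank by margin per min: P26 21 > P17 20 > P32 15 > P21 12 > P37 11.
P26: +160 to 160 (cap) — 340 left.
P17: +140 to 140 (cap) — 200 left.
Give P32 70 to hit its cap of 70 — 130 left.
P21: +130 (room for 140) → 130. Pool exhausted.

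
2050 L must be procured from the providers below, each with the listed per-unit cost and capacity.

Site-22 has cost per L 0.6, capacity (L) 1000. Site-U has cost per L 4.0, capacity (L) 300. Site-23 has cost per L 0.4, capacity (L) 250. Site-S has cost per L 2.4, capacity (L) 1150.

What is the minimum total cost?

2620

Cheapest first:
Site-23 at 0.4: take all 250 L ; 1800 still needed.
Site-22 (0.6): use full 1000 ; 800 L to go.
Site-S at 2.4: take 800 of its 1150 ; requirement met.
Site-U: unused.
Cost = 250×0.4 + 1000×0.6 + 800×2.4 = 2620.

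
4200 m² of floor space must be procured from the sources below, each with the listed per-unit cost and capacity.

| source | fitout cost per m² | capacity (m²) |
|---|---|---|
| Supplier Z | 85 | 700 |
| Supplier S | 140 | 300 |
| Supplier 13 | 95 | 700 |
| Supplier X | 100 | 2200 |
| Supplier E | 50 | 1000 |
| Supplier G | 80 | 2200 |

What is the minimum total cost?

314000

Cheapest first:
Supplier E at 50: take all 1000 m² → 3200 still needed.
Take 2200 from Supplier G at 80 → need 1000 more.
Take 700 from Supplier Z at 85 → need 300 more.
Take 300 from Supplier 13 at 95 to finish.
Supplier X, Supplier S: unused.
Cost = 1000×50 + 2200×80 + 700×85 + 300×95 = 314000.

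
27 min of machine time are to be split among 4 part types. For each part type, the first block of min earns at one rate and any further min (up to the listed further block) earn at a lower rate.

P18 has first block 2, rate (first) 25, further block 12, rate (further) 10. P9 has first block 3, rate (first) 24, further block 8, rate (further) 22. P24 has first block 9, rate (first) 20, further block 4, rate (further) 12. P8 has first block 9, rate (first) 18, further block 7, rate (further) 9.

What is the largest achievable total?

568

Treat each block as its own option and order by rate: P18/first 25 > P9/first 24 > P9/second 22 > P24/first 20 > P8/first 18 > P24/second 12 > P18/second 10 > P8/second 9.
Fill P18 first block (2 at 25) → 25 left.
P9 first at 24: fill all 3 → 22 left.
Fill P9 second block (8 at 22) → 14 left.
Fill P24 first block (9 at 20) → 5 left.
P8 first at 18: only 5 left, fill 5.
Total = 25×2 + 24×3 + 22×8 + 20×9 + 18×5 = 568.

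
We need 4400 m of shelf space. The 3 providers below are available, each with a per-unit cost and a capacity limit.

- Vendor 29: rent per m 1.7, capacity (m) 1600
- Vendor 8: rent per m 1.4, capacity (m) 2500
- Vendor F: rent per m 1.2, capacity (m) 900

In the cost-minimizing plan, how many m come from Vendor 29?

1000

Cheapest first:
Take 900 from Vendor F at 1.2 — need 3500 more.
Vendor 8 (1.4): use full 2500 — 1000 m to go.
Vendor 29 at 1.7: take 1000 of its 1600 — requirement met.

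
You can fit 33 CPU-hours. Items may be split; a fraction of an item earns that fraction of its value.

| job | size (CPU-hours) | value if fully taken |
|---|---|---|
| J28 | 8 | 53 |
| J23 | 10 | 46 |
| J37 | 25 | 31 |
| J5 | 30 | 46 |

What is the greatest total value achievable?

Best value per unit of size first: J28 53/8≈6.62, J23 46/10≈4.6, J5 46/30≈1.53, J37 31/25≈1.24.
Take all of J28 (8 CPU-hours, value 53) → 25 CPU-hours left.
Take all of J23 (10 CPU-hours, value 46) → 15 CPU-hours left.
Fill the last 15 CPU-hours with part of J5: 15/30 of it earns 23.
Total value = 122.

122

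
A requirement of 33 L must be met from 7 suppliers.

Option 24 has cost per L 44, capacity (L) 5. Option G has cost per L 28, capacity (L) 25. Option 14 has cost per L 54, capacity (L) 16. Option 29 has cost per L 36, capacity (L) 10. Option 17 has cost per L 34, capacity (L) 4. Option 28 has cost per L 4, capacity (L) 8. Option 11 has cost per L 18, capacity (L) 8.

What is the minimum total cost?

Fill from the cheapest supplier first.
Option 28 (4): use full 8 — 25 L to go.
Take 8 from Option 11 at 18 — need 17 more.
Take 17 from Option G at 28 to finish.
Option 17, Option 29, Option 24, Option 14: unused.
Cost = 8×4 + 8×18 + 17×28 = 652.

652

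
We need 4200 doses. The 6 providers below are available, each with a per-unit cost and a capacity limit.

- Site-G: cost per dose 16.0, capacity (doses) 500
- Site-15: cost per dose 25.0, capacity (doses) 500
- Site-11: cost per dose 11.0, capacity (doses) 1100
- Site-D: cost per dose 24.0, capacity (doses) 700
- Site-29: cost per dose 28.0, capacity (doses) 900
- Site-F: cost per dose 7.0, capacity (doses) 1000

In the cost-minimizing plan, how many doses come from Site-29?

Use providers in increasing cost order.
Take 1000 from Site-F at 7.0 → need 3200 more.
Site-11 at 11.0: take all 1100 doses → 2100 still needed.
Take 500 from Site-G at 16.0 → need 1600 more.
Site-D (24.0): use full 700 → 900 doses to go.
Site-15 at 25.0: take all 500 doses → 400 still needed.
Site-29 at 28.0: take 400 of its 900 → requirement met.

400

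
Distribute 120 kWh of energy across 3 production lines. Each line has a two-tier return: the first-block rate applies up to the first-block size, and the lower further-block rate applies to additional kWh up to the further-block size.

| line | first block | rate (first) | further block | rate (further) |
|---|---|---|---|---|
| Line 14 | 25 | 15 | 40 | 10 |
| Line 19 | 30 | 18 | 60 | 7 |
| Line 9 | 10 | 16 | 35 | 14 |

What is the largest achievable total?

1765

Rank every tier by rate: Line 19/tier1 18 > Line 9/tier1 16 > Line 14/tier1 15 > Line 9/tier2 14 > Line 14/tier2 10 > Line 19/tier2 7.
Line 19/tier1 (18): +30 → 90 left.
Line 9/tier1 (16): +10 → 80 left.
Line 14 tier1 at 15: fill all 25 → 55 left.
Line 9/tier2 (14): +35 → 20 left.
Line 14 tier2 at 10: only 20 left, fill 20.
Total = 18×30 + 16×10 + 15×25 + 14×35 + 10×20 = 1765.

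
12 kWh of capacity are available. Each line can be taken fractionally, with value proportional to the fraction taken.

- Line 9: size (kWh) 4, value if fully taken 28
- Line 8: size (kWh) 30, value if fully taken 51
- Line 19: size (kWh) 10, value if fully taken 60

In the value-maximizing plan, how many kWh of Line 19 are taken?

8

Rank by value-to-size ratio: Line 9 28/4≈7, Line 19 60/10≈6, Line 8 51/30≈1.7.
Take all of Line 9 (4 kWh, value 28) ; 8 kWh left.
8 kWh left: a 8/10 share of Line 19 gives 60×8/10 = 48.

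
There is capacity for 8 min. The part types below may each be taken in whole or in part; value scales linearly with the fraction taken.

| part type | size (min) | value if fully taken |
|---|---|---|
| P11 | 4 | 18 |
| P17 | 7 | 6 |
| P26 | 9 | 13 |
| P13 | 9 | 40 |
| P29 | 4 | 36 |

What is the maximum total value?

54

Best value per unit of size first: P29 36/4≈9, P11 18/4≈4.5, P13 40/9≈4.44, P26 13/9≈1.44, P17 6/7≈0.857.
All 4 min of P29 fit (value 36) → 4 remain.
P11: take in full, 4 min for value 18 → 0 left.
Total value = 54.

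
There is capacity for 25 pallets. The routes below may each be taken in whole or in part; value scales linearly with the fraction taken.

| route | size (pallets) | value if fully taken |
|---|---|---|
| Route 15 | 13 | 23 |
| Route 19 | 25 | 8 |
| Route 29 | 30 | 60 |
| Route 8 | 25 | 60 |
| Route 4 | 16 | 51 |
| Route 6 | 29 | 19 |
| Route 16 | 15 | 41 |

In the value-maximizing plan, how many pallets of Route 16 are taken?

9

Sort by value density: Route 4 51/16≈3.19, Route 16 41/15≈2.73, Route 8 60/25≈2.4, Route 29 60/30≈2, Route 15 23/13≈1.77, Route 6 19/29≈0.655, Route 19 8/25≈0.32.
All 16 pallets of Route 4 fit (value 51) → 9 remain.
Only 9 pallets remain; take 9/15 of Route 16 for value 41×9/15 = 24.6.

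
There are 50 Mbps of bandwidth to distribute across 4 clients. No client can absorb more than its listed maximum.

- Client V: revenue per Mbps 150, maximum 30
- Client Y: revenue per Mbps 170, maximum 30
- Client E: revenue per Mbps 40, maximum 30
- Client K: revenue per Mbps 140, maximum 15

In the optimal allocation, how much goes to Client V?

20

Rank by revenue per Mbps: Client Y 170 > Client V 150 > Client K 140 > Client E 40.
Client Y: +30 to 30 (cap) → 20 left.
Only 20 left; Client V takes them to reach 20.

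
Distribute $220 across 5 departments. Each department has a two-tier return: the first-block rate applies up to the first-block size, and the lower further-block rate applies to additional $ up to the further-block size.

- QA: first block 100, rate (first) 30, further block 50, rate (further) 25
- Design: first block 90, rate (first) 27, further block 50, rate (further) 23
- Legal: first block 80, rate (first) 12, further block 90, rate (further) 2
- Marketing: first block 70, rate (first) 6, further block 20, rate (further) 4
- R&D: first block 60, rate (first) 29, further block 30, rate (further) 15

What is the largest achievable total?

Treat each block as its own option and order by rate: QA/T1 30 > R&D/T1 29 > Design/T1 27 > QA/T2 25 > Design/T2 23 > R&D/T2 15 > Legal/T1 12 > Marketing/T1 6 > Marketing/T2 4 > Legal/T2 2.
QA/T1 (30): +100 → 120 left.
Fill R&D T1 block (60 at 29) → 60 left.
Design/T1: +60 of 90 at 27; pool empty.
Total = 30×100 + 29×60 + 27×60 = 6360.

6360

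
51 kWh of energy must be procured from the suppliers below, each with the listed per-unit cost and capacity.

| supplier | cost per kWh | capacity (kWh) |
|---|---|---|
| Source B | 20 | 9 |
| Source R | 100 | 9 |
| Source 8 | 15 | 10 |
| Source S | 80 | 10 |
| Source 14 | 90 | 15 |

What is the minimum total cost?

3180

Fill from the cheapest supplier first.
Take 10 from Source 8 at 15 → need 41 more.
Source B (20): use full 9 → 32 kWh to go.
Source S (80): use full 10 → 22 kWh to go.
Source 14 at 90: take all 15 kWh → 7 still needed.
Source R at 100: take 7 of its 9 → requirement met.
Cost = 10×15 + 9×20 + 10×80 + 15×90 + 7×100 = 3180.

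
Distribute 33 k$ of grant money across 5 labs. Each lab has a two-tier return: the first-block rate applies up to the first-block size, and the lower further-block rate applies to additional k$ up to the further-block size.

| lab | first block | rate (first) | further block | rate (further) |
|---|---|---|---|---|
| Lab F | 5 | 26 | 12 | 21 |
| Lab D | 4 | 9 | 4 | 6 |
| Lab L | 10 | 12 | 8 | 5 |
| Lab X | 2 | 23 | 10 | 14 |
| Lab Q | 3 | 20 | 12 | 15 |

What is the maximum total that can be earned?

Treat each block as its own option and order by rate: Lab F/tier1 26 > Lab X/tier1 23 > Lab F/tier2 21 > Lab Q/tier1 20 > Lab Q/tier2 15 > Lab X/tier2 14 > Lab L/tier1 12 > Lab D/tier1 9 > Lab D/tier2 6 > Lab L/tier2 5.
Fill Lab F tier1 block (5 at 26) ; 28 left.
Fill Lab X tier1 block (2 at 23) ; 26 left.
Lab F/tier2 (21): +12 ; 14 left.
Lab Q tier1 at 20: fill all 3 ; 11 left.
Lab Q/tier2: +11 of 12 at 15; pool empty.
Total = 26×5 + 23×2 + 21×12 + 20×3 + 15×11 = 653.

653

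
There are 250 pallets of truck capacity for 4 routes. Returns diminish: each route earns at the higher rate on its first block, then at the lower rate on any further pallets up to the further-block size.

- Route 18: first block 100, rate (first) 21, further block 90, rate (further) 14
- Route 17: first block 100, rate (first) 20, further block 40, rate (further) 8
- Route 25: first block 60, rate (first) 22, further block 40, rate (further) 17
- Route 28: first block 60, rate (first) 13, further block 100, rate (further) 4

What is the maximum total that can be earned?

5220

Rank every tier by rate: Route 25/tier1 22 > Route 18/tier1 21 > Route 17/tier1 20 > Route 25/tier2 17 > Route 18/tier2 14 > Route 28/tier1 13 > Route 17/tier2 8 > Route 28/tier2 4.
Route 25/tier1 (22): +60 ; 190 left.
Fill Route 18 tier1 block (100 at 21) ; 90 left.
Route 17 tier1 at 20: only 90 left, fill 90.
Total = 22×60 + 21×100 + 20×90 = 5220.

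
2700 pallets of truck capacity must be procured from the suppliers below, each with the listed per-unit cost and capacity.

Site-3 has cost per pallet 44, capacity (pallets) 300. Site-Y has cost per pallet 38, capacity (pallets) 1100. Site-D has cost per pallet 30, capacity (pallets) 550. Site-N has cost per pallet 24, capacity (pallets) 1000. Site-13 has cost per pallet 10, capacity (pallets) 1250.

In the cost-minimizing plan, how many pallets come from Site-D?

Use suppliers in increasing cost order.
Take 1250 from Site-13 at 10 ; need 1450 more.
Site-N at 24: take all 1000 pallets ; 450 still needed.
Site-D at 30: take 450 of its 550 ; requirement met.
Site-Y, Site-3: unused.

450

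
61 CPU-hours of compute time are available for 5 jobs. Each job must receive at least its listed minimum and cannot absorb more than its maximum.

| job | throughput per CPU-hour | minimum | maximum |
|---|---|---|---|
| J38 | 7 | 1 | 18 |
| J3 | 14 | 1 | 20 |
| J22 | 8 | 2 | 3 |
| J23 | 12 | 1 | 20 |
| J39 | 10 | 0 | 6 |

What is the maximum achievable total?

688

Meeting every minimum uses 1+1+2+1+0 = 5 CPU-hours, leaving 56.
Highest throughput per CPU-hour first: J3 14 > J23 12 > J39 10 > J22 8 > J38 7.
J3 takes 19 more to reach its cap of 20 — 37 left.
Give J23 19 more to hit its cap of 20 — 18 left.
J39 takes 6 more to reach its cap of 6 — 12 left.
J22 takes 1 more to reach its cap of 3 — 11 left.
J38: +11 (room for 17) → 12. Pool exhausted.
Total = 7×12 + 14×20 + 8×3 + 12×20 + 10×6 = 688.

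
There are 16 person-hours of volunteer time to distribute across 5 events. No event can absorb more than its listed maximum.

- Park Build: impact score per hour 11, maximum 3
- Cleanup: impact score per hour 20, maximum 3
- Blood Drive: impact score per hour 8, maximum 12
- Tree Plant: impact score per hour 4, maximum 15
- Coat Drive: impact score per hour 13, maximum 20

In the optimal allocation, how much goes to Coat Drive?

13

Rank by impact score per hour: Cleanup 20 > Coat Drive 13 > Park Build 11 > Blood Drive 8 > Tree Plant 4.
Cleanup: +3 to 3 (cap) → 13 left.
Coat Drive has room for 20 but only 13 remain, so it gets 13.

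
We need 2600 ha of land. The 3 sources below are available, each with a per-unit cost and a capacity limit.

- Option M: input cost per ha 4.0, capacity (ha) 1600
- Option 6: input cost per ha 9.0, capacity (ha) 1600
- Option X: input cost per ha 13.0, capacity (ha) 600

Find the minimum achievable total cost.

15400

Cheapest first:
Option M (4.0): use full 1600 ; 1000 ha to go.
Take 1000 from Option 6 at 9.0 to finish.
Option X: unused.
Cost = 1600×4.0 + 1000×9.0 = 15400.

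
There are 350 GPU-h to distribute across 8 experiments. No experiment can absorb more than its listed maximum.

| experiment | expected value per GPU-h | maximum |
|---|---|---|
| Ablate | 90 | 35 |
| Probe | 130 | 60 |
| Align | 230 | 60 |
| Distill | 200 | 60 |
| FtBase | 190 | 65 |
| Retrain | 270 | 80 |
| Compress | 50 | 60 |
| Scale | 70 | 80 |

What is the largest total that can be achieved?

Rank by expected value per GPU-h: Retrain 270 > Align 230 > Distill 200 > FtBase 190 > Probe 130 > Ablate 90 > Scale 70 > Compress 50.
Give Retrain 80 to hit its cap of 80 ; 270 left.
Give Align 60 to hit its cap of 60 ; 210 left.
Give Distill 60 to hit its cap of 60 ; 150 left.
FtBase takes 65 to reach its cap of 65 ; 85 left.
Probe: +60 to 60 (cap) ; 25 left.
Only 25 left; Ablate takes them to reach 25.
Total = 90×25 + 130×60 + 230×60 + 200×60 + 190×65 + 270×80 = 69800.

69800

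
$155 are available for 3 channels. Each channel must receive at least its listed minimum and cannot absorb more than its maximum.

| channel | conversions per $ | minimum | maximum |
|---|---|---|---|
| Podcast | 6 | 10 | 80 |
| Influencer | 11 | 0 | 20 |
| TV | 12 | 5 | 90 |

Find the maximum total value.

Meeting every minimum uses 10+0+5 = 15 $, leaving 140.
Highest conversions per $ first: TV 12 > Influencer 11 > Podcast 6.
TV: +85 to 90 (cap) → 55 left.
Give Influencer 20 more to hit its cap of 20 → 35 left.
Podcast: +35 (room for 70) → 45. Pool exhausted.
Total = 6×45 + 11×20 + 12×90 = 1570.

1570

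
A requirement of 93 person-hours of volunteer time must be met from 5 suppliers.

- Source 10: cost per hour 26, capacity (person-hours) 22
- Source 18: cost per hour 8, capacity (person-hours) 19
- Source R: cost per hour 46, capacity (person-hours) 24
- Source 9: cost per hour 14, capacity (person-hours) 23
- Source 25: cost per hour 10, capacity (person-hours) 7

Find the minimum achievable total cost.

2128

Cheapest first:
Source 18 at 8: take all 19 person-hours ; 74 still needed.
Source 25 (10): use full 7 ; 67 person-hours to go.
Take 23 from Source 9 at 14 ; need 44 more.
Take 22 from Source 10 at 26 ; need 22 more.
Source R (46): take the remaining 22 ; done.
Cost = 19×8 + 7×10 + 23×14 + 22×26 + 22×46 = 2128.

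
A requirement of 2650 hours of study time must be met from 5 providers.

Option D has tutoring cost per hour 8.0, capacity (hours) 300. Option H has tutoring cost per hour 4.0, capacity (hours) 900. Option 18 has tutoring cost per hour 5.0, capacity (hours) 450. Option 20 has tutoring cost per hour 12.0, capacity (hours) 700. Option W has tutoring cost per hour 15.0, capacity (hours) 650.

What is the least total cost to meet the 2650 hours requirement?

Fill from the cheapest provider first.
Option H at 4.0: take all 900 hours → 1750 still needed.
Option 18 at 5.0: take all 450 hours → 1300 still needed.
Take 300 from Option D at 8.0 → need 1000 more.
Option 20 (12.0): use full 700 → 300 hours to go.
Option W at 15.0: take 300 of its 650 → requirement met.
Cost = 900×4.0 + 450×5.0 + 300×8.0 + 700×12.0 + 300×15.0 = 21150.

21150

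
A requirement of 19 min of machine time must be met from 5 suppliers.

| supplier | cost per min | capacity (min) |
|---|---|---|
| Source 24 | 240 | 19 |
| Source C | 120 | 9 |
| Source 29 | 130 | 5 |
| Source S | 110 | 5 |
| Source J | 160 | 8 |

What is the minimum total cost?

Use suppliers in increasing cost order.
Source S at 110: take all 5 min ; 14 still needed.
Source C (120): use full 9 ; 5 min to go.
Source 29 at 130: take all 5 min ; 0 still needed.
Source J, Source 24: unused.
Cost = 5×110 + 9×120 + 5×130 = 2280.

2280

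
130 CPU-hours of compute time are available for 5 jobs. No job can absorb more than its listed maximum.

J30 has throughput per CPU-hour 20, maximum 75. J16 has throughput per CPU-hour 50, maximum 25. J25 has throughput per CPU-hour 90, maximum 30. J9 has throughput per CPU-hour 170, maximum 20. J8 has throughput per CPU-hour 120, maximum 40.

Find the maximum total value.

12450

Order the jobs by throughput per CPU-hour: J9 170 > J8 120 > J25 90 > J16 50 > J30 20.
J9: +20 to 20 (cap) ; 110 left.
J8: +40 to 40 (cap) ; 70 left.
Give J25 30 to hit its cap of 30 ; 40 left.
J16: +25 to 25 (cap) ; 15 left.
J30 has room for 75 but only 15 remain, so it gets 15.
Total = 20×15 + 50×25 + 90×30 + 170×20 + 120×40 = 12450.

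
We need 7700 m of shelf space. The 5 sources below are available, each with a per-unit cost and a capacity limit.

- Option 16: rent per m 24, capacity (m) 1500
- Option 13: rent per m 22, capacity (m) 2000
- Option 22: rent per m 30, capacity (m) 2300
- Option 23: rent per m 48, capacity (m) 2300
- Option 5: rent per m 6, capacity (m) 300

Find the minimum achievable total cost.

227600

Fill from the cheapest source first.
Option 5 (6): use full 300 — 7400 m to go.
Option 13 (22): use full 2000 — 5400 m to go.
Option 16 at 24: take all 1500 m — 3900 still needed.
Take 2300 from Option 22 at 30 — need 1600 more.
Option 23 (48): take the remaining 1600 — done.
Cost = 300×6 + 2000×22 + 1500×24 + 2300×30 + 1600×48 = 227600.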